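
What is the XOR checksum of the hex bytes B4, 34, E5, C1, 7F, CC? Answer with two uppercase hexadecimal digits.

XOR the bytes together:
  start with 0xB4
  0xB4 ⊕ 0x34 = 0x80
  0x80 ⊕ 0xE5 = 0x65
  0x65 ⊕ 0xC1 = 0xA4
  0xA4 ⊕ 0x7F = 0xDB
  0xDB ⊕ 0xCC = 0x17

17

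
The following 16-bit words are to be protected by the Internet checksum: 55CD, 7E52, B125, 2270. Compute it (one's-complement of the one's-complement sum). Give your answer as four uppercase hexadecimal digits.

One's-complement addition (fold any carry out of bit 15 back into bit 0):
  0x55CD + 0x7E52 = 0x0D41F
  0xD41F + 0xB125 = 0x18544 → wrap carry → 0x8545
  0x8545 + 0x2270 = 0x0A7B5
One's-complement sum = 0xA7B5.
Checksum = ~0xA7B5 & 0xFFFF = 0x584A.

584A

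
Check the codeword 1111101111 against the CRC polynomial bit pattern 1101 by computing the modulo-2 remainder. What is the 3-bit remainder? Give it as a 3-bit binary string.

Modulo-2 division of 1111101111 by 1101:
  pos 0: 1111 XOR 1101 = 0010
  pos 2: 1010 XOR 1101 = 0111
  pos 3: 1111 XOR 1101 = 0010
  pos 5: 1011 XOR 1101 = 0110
  pos 6: 1101 XOR 1101 = 0000
Remainder = 000 (zero — the frame passes the CRC check).

000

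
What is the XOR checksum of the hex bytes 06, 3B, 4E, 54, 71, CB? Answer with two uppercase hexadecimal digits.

9D

XOR the bytes together:
  start with 0x06
  0x06 ⊕ 0x3B = 0x3D
  0x3D ⊕ 0x4E = 0x73
  0x73 ⊕ 0x54 = 0x27
  0x27 ⊕ 0x71 = 0x56
  0x56 ⊕ 0xCB = 0x9D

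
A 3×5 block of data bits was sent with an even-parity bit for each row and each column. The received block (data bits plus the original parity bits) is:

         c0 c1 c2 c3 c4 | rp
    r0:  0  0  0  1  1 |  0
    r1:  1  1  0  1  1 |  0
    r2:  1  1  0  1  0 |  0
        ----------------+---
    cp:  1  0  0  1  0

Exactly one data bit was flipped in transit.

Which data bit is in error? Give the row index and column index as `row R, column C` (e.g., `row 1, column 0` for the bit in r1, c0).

row 2, column 0

Recompute each row's even parity and compare to rp:
  r0: data parity 0, sent rp 0 → ok
  r1: data parity 0, sent rp 0 → ok
  r2: data parity 1, sent rp 0 → mismatch
Recompute each column's even parity and compare to cp:
  c0: data parity 0, sent cp 1 → mismatch
  c1: data parity 0, sent cp 0 → ok
  c2: data parity 0, sent cp 0 → ok
  c3: data parity 1, sent cp 1 → ok
  c4: data parity 0, sent cp 0 → ok
Exactly one row (r2) and one column (c0) fail → the flipped bit is at their intersection.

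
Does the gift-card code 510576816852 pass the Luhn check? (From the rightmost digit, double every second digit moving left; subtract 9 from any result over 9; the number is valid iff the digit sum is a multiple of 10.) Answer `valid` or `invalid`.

From the right, keep odd positions and double even positions (subtract 9 from any doubled value over 9):
  doubled (positions 2,4,...): 1 3 7 5 0 1 → sum 17
  kept (positions 1,3,...): 2 8 1 6 5 1 → sum 23
Total = 40.
40 mod 10 = 0, so the number is valid.

valid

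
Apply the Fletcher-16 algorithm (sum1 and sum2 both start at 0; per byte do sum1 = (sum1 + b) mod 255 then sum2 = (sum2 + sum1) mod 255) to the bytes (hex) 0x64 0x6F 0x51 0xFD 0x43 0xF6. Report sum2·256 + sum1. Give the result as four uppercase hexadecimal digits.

445D

Running sums (mod 255):
  after byte 0 (0x64): sum1=100, sum2=100
  after byte 1 (0x6F): sum1=211, sum2=56
  after byte 2 (0x51): sum1=37, sum2=93
  after byte 3 (0xFD): sum1=35, sum2=128
  after byte 4 (0x43): sum1=102, sum2=230
  after byte 5 (0xF6): sum1=93, sum2=68
Checksum = sum2·256 + sum1 = 68·256 + 93 = 17501 = 0x445D.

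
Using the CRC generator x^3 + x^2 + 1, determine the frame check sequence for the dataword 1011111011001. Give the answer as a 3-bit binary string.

011

Append 3 zeros: 1011111011001000. Divide by 1101 (XOR where the leading bit is 1):
  pos 0: 1011 XOR 1101 = 0110
  pos 1: 1101 XOR 1101 = 0000
  pos 5: 1101 XOR 1101 = 0000
  pos 9: 1001 XOR 1101 = 0100
  pos 10: 1000 XOR 1101 = 0101
  pos 11: 1010 XOR 1101 = 0111
  pos 12: 1110 XOR 1101 = 0011
Remainder (last 3 bits) = 011. This is the CRC / FCS.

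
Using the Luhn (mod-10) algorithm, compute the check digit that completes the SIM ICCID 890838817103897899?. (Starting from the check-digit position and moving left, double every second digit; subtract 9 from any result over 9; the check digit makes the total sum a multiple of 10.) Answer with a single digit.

2

Partial digits right→left: 9 9 8 7 9 8 3 0 1 7 1 8 8 3 8 0 9 8
Double every second digit counting from the check-digit position (so the 1st, 3rd, 5th, ... of the partial from the right).
  doubled (with −9 where >9): 9 7 9 6 2 2 7 7 9 → sum 58
  kept as-is: 9 7 8 0 7 8 3 0 8 → sum 50
Total = 58 + 50 = 108.
Check digit = (10 − (108 mod 10)) mod 10 = 2.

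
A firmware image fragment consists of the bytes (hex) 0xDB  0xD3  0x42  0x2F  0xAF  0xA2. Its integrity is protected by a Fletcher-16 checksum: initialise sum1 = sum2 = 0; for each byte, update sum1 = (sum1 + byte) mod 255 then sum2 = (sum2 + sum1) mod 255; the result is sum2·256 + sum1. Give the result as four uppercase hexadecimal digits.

E273

Running sums (mod 255):
  after byte 0 (0xDB): sum1=219, sum2=219
  after byte 1 (0xD3): sum1=175, sum2=139
  after byte 2 (0x42): sum1=241, sum2=125
  after byte 3 (0x2F): sum1=33, sum2=158
  after byte 4 (0xAF): sum1=208, sum2=111
  after byte 5 (0xA2): sum1=115, sum2=226
Checksum = sum2·256 + sum1 = 226·256 + 115 = 57971 = 0xE273.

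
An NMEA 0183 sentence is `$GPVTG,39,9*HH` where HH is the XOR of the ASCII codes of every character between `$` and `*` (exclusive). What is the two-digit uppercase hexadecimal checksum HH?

XOR the ASCII codes of the payload characters:
  'G' = 0x47 → acc = 0x47
  'P' = 0x50 → acc = 0x17
  'V' = 0x56 → acc = 0x41
  'T' = 0x54 → acc = 0x15
  'G' = 0x47 → acc = 0x52
  ',' = 0x2C → acc = 0x7E
  '3' = 0x33 → acc = 0x4D
  '9' = 0x39 → acc = 0x74
  ',' = 0x2C → acc = 0x58
  '9' = 0x39 → acc = 0x61
Checksum = 0x61.

61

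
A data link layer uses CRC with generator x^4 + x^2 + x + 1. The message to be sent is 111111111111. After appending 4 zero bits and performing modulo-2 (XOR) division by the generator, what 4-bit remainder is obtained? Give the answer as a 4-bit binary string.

Append 4 zeros: 1111111111110000. Divide by 10111 (XOR where the leading bit is 1):
  pos 0: 11111 XOR 10111 = 01000
  pos 1: 10001 XOR 10111 = 00110
  pos 3: 11011 XOR 10111 = 01100
  pos 4: 11001 XOR 10111 = 01110
  pos 5: 11101 XOR 10111 = 01010
  pos 6: 10101 XOR 10111 = 00010
  pos 9: 10100 XOR 10111 = 00011
Remainder (last 4 bits) = 1100. This is the CRC / FCS.

1100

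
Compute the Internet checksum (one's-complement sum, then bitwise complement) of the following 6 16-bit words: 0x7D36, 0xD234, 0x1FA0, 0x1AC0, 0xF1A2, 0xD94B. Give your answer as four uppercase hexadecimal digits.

AB45

One's-complement addition (fold any carry out of bit 15 back into bit 0):
  0x7D36 + 0xD234 = 0x14F6A → wrap carry → 0x4F6B
  0x4F6B + 0x1FA0 = 0x06F0B
  0x6F0B + 0x1AC0 = 0x089CB
  0x89CB + 0xF1A2 = 0x17B6D → wrap carry → 0x7B6E
  0x7B6E + 0xD94B = 0x154B9 → wrap carry → 0x54BA
One's-complement sum = 0x54BA.
Checksum = ~0x54BA & 0xFFFF = 0xAB45.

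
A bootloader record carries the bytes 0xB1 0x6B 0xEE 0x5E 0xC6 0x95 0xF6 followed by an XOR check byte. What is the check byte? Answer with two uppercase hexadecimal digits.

XOR the bytes together:
  start with 0xB1
  0xB1 ⊕ 0x6B = 0xDA
  0xDA ⊕ 0xEE = 0x34
  0x34 ⊕ 0x5E = 0x6A
  0x6A ⊕ 0xC6 = 0xAC
  0xAC ⊕ 0x95 = 0x39
  0x39 ⊕ 0xF6 = 0xCF

CF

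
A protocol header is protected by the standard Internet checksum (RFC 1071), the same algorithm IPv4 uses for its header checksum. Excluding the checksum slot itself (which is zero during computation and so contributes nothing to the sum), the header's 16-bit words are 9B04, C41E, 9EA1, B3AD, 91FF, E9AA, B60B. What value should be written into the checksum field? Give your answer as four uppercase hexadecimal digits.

One's-complement addition (fold any carry out of bit 15 back into bit 0):
  0x9B04 + 0xC41E = 0x15F22 → wrap carry → 0x5F23
  0x5F23 + 0x9EA1 = 0x0FDC4
  0xFDC4 + 0xB3AD = 0x1B171 → wrap carry → 0xB172
  0xB172 + 0x91FF = 0x14371 → wrap carry → 0x4372
  0x4372 + 0xE9AA = 0x12D1C → wrap carry → 0x2D1D
  0x2D1D + 0xB60B = 0x0E328
One's-complement sum = 0xE328.
Checksum = ~0xE328 & 0xFFFF = 0x1CD7.

1CD7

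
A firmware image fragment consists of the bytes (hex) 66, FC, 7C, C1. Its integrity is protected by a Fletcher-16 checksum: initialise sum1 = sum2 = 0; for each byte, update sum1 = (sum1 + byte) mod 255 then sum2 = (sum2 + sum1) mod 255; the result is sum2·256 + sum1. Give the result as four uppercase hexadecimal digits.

Running sums (mod 255):
  after byte 0 (66): sum1=102, sum2=102
  after byte 1 (FC): sum1=99, sum2=201
  after byte 2 (7C): sum1=223, sum2=169
  after byte 3 (C1): sum1=161, sum2=75
Checksum = sum2·256 + sum1 = 75·256 + 161 = 19361 = 0x4BA1.

4BA1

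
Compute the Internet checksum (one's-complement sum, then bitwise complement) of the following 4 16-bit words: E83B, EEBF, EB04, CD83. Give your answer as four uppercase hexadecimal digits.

707B

One's-complement addition (fold any carry out of bit 15 back into bit 0):
  0xE83B + 0xEEBF = 0x1D6FA → wrap carry → 0xD6FB
  0xD6FB + 0xEB04 = 0x1C1FF → wrap carry → 0xC200
  0xC200 + 0xCD83 = 0x18F83 → wrap carry → 0x8F84
One's-complement sum = 0x8F84.
Checksum = ~0x8F84 & 0xFFFF = 0x707B.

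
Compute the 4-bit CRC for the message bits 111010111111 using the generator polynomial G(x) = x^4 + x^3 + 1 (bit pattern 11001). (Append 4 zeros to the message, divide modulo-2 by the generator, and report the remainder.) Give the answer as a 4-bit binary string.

Append 4 zeros: 1110101111110000. Divide by 11001 (XOR where the leading bit is 1):
  pos 0: 11101 XOR 11001 = 00100
  pos 2: 10001 XOR 11001 = 01000
  pos 3: 10001 XOR 11001 = 01000
  pos 4: 10001 XOR 11001 = 01000
  pos 5: 10001 XOR 11001 = 01000
  pos 6: 10001 XOR 11001 = 01000
  pos 7: 10001 XOR 11001 = 01000
  pos 8: 10000 XOR 11001 = 01001
  pos 9: 10010 XOR 11001 = 01011
  pos 10: 10110 XOR 11001 = 01111
  pos 11: 11110 XOR 11001 = 00111
Remainder (last 4 bits) = 0111. This is the CRC / FCS.

0111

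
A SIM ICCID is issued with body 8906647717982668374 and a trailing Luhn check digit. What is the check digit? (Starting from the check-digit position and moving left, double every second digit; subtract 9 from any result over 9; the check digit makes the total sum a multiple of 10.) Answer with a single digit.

Partial digits right→left: 4 7 3 8 6 6 2 8 9 7 1 7 7 4 6 6 0 9 8
Double every second digit counting from the check-digit position (so the 1st, 3rd, 5th, ... of the partial from the right).
  doubled (with −9 where >9): 8 6 3 4 9 2 5 3 0 7 → sum 47
  kept as-is: 7 8 6 8 7 7 4 6 9 → sum 62
Total = 47 + 62 = 109.
Check digit = (10 − (109 mod 10)) mod 10 = 1.

1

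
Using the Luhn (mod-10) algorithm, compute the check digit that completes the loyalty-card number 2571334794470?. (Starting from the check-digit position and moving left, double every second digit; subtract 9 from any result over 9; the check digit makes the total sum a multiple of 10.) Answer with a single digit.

3

Partial digits right→left: 0 7 4 4 9 7 4 3 3 1 7 5 2
Double every second digit counting from the check-digit position (so the 1st, 3rd, 5th, ... of the partial from the right).
  doubled (with −9 where >9): 0 8 9 8 6 5 4 → sum 40
  kept as-is: 7 4 7 3 1 5 → sum 27
Total = 40 + 27 = 67.
Check digit = (10 − (67 mod 10)) mod 10 = 3.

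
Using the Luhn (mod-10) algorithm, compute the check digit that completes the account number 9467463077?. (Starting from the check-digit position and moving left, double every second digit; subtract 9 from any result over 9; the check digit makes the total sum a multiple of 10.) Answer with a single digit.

0

Partial digits right→left: 7 7 0 3 6 4 7 6 4 9
Double every second digit counting from the check-digit position (so the 1st, 3rd, 5th, ... of the partial from the right).
  doubled (with −9 where >9): 5 0 3 5 8 → sum 21
  kept as-is: 7 3 4 6 9 → sum 29
Total = 21 + 29 = 50.
Check digit = (10 − (50 mod 10)) mod 10 = 0.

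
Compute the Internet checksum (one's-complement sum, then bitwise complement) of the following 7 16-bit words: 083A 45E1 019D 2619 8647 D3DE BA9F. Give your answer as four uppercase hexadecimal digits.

7568

One's-complement addition (fold any carry out of bit 15 back into bit 0):
  0x083A + 0x45E1 = 0x04E1B
  0x4E1B + 0x019D = 0x04FB8
  0x4FB8 + 0x2619 = 0x075D1
  0x75D1 + 0x8647 = 0x0FC18
  0xFC18 + 0xD3DE = 0x1CFF6 → wrap carry → 0xCFF7
  0xCFF7 + 0xBA9F = 0x18A96 → wrap carry → 0x8A97
One's-complement sum = 0x8A97.
Checksum = ~0x8A97 & 0xFFFF = 0x7568.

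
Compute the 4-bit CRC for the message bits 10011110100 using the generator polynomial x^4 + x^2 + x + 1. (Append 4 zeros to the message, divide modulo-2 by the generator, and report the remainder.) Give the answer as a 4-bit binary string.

0011

Append 4 zeros: 100111101000000. Divide by 10111 (XOR where the leading bit is 1):
  pos 0: 10011 XOR 10111 = 00100
  pos 2: 10011 XOR 10111 = 00100
  pos 4: 10001 XOR 10111 = 00110
  pos 6: 11000 XOR 10111 = 01111
  pos 7: 11110 XOR 10111 = 01001
  pos 8: 10010 XOR 10111 = 00101
  pos 10: 10100 XOR 10111 = 00011
Remainder (last 4 bits) = 0011. This is the CRC / FCS.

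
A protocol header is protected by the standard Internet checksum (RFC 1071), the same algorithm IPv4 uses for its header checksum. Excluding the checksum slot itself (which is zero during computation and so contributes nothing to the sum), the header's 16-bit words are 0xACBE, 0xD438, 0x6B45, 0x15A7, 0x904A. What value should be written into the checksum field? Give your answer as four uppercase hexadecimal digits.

6DD1

One's-complement addition (fold any carry out of bit 15 back into bit 0):
  0xACBE + 0xD438 = 0x180F6 → wrap carry → 0x80F7
  0x80F7 + 0x6B45 = 0x0EC3C
  0xEC3C + 0x15A7 = 0x101E3 → wrap carry → 0x01E4
  0x01E4 + 0x904A = 0x0922E
One's-complement sum = 0x922E.
Checksum = ~0x922E & 0xFFFF = 0x6DD1.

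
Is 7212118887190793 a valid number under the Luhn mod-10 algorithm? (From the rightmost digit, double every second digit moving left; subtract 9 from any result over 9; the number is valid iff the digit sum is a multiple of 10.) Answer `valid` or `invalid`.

From the right, keep odd positions and double even positions (subtract 9 from any doubled value over 9):
  doubled (positions 2,4,...): 9 0 2 7 7 2 2 5 → sum 34
  kept (positions 1,3,...): 3 7 9 7 8 1 2 2 → sum 39
Total = 73.
73 mod 10 = 3, so the number is invalid.

invalid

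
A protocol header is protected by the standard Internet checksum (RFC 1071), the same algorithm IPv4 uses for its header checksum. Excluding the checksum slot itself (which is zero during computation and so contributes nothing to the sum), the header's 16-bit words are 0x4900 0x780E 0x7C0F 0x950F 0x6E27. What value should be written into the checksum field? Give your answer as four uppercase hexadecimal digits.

BFAA

One's-complement addition (fold any carry out of bit 15 back into bit 0):
  0x4900 + 0x780E = 0x0C10E
  0xC10E + 0x7C0F = 0x13D1D → wrap carry → 0x3D1E
  0x3D1E + 0x950F = 0x0D22D
  0xD22D + 0x6E27 = 0x14054 → wrap carry → 0x4055
One's-complement sum = 0x4055.
Checksum = ~0x4055 & 0xFFFF = 0xBFAA.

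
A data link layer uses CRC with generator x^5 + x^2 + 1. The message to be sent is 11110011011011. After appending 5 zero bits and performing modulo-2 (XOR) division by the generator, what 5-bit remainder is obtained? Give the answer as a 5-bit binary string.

Append 5 zeros: 1111001101101100000. Divide by 100101 (XOR where the leading bit is 1):
  pos 0: 111100 XOR 100101 = 011001
  pos 1: 110011 XOR 100101 = 010110
  pos 2: 101101 XOR 100101 = 001000
  pos 4: 100001 XOR 100101 = 000100
  pos 7: 100101 XOR 100101 = 000000
  pos 13: 100000 XOR 100101 = 000101
Remainder (last 5 bits) = 00101. This is the CRC / FCS.

00101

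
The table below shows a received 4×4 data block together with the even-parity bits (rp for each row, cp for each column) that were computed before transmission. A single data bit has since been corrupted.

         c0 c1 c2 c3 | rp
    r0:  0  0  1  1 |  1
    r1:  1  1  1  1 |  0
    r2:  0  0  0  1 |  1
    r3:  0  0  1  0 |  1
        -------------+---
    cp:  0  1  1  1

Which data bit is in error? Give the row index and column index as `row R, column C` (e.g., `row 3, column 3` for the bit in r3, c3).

Recompute each row's even parity and compare to rp:
  r0: data parity 0, sent rp 1 → mismatch
  r1: data parity 0, sent rp 0 → ok
  r2: data parity 1, sent rp 1 → ok
  r3: data parity 1, sent rp 1 → ok
Recompute each column's even parity and compare to cp:
  c0: data parity 1, sent cp 0 → mismatch
  c1: data parity 1, sent cp 1 → ok
  c2: data parity 1, sent cp 1 → ok
  c3: data parity 1, sent cp 1 → ok
Exactly one row (r0) and one column (c0) fail → the flipped bit is at their intersection.

row 0, column 0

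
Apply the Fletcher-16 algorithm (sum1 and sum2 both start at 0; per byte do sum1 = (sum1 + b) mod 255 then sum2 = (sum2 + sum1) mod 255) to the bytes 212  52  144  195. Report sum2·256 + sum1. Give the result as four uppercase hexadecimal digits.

Running sums (mod 255):
  after byte 0 (212): sum1=212, sum2=212
  after byte 1 (52): sum1=9, sum2=221
  after byte 2 (144): sum1=153, sum2=119
  after byte 3 (195): sum1=93, sum2=212
Checksum = sum2·256 + sum1 = 212·256 + 93 = 54365 = 0xD45D.

D45D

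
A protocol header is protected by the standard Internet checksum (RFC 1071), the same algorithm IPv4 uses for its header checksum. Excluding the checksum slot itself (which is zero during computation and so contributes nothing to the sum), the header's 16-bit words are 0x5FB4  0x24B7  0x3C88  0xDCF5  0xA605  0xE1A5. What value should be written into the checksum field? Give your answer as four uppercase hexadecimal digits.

One's-complement addition (fold any carry out of bit 15 back into bit 0):
  0x5FB4 + 0x24B7 = 0x0846B
  0x846B + 0x3C88 = 0x0C0F3
  0xC0F3 + 0xDCF5 = 0x19DE8 → wrap carry → 0x9DE9
  0x9DE9 + 0xA605 = 0x143EE → wrap carry → 0x43EF
  0x43EF + 0xE1A5 = 0x12594 → wrap carry → 0x2595
One's-complement sum = 0x2595.
Checksum = ~0x2595 & 0xFFFF = 0xDA6A.

DA6A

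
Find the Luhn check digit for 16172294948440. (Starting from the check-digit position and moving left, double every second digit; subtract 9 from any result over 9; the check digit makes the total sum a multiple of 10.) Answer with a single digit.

Partial digits right→left: 0 4 4 8 4 9 4 9 2 2 7 1 6 1
Double every second digit counting from the check-digit position (so the 1st, 3rd, 5th, ... of the partial from the right).
  doubled (with −9 where >9): 0 8 8 8 4 5 3 → sum 36
  kept as-is: 4 8 9 9 2 1 1 → sum 34
Total = 36 + 34 = 70.
Check digit = (10 − (70 mod 10)) mod 10 = 0.

0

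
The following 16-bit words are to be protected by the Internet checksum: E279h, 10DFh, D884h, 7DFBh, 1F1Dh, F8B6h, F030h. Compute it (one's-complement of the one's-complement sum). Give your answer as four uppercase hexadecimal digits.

One's-complement addition (fold any carry out of bit 15 back into bit 0):
  0xE279 + 0x10DF = 0x0F358
  0xF358 + 0xD884 = 0x1CBDC → wrap carry → 0xCBDD
  0xCBDD + 0x7DFB = 0x149D8 → wrap carry → 0x49D9
  0x49D9 + 0x1F1D = 0x068F6
  0x68F6 + 0xF8B6 = 0x161AC → wrap carry → 0x61AD
  0x61AD + 0xF030 = 0x151DD → wrap carry → 0x51DE
One's-complement sum = 0x51DE.
Checksum = ~0x51DE & 0xFFFF = 0xAE21.

AE21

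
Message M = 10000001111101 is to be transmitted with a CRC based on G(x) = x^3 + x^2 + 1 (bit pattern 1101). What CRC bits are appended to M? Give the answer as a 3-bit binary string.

011

Append 3 zeros: 10000001111101000. Divide by 1101 (XOR where the leading bit is 1):
  pos 0: 1000 XOR 1101 = 0101
  pos 1: 1010 XOR 1101 = 0111
  pos 2: 1110 XOR 1101 = 0011
  pos 4: 1101 XOR 1101 = 0000
  pos 8: 1111 XOR 1101 = 0010
  pos 10: 1001 XOR 1101 = 0100
  pos 11: 1000 XOR 1101 = 0101
  pos 12: 1010 XOR 1101 = 0111
  pos 13: 1110 XOR 1101 = 0011
Remainder (last 3 bits) = 011. This is the CRC / FCS.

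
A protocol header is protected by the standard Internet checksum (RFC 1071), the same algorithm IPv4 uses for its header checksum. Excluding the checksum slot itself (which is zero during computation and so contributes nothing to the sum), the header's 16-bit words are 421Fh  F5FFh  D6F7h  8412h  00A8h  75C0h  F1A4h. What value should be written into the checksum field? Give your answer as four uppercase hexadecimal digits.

One's-complement addition (fold any carry out of bit 15 back into bit 0):
  0x421F + 0xF5FF = 0x1381E → wrap carry → 0x381F
  0x381F + 0xD6F7 = 0x10F16 → wrap carry → 0x0F17
  0x0F17 + 0x8412 = 0x09329
  0x9329 + 0x00A8 = 0x093D1
  0x93D1 + 0x75C0 = 0x10991 → wrap carry → 0x0992
  0x0992 + 0xF1A4 = 0x0FB36
One's-complement sum = 0xFB36.
Checksum = ~0xFB36 & 0xFFFF = 0x04C9.

04C9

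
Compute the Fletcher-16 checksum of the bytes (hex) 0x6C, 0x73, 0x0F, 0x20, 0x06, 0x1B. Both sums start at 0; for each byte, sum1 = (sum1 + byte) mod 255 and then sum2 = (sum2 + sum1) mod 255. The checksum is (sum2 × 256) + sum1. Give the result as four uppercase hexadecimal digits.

Running sums (mod 255):
  after byte 0 (0x6C): sum1=108, sum2=108
  after byte 1 (0x73): sum1=223, sum2=76
  after byte 2 (0x0F): sum1=238, sum2=59
  after byte 3 (0x20): sum1=15, sum2=74
  after byte 4 (0x06): sum1=21, sum2=95
  after byte 5 (0x1B): sum1=48, sum2=143
Checksum = sum2·256 + sum1 = 143·256 + 48 = 36656 = 0x8F30.

8F30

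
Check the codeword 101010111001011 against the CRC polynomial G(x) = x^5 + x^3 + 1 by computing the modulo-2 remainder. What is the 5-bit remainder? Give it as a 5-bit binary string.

Modulo-2 division of 101010111001011 by 101001:
  pos 0: 101010 XOR 101001 = 000011
  pos 4: 111110 XOR 101001 = 010111
  pos 5: 101110 XOR 101001 = 000111
  pos 8: 111101 XOR 101001 = 010100
  pos 9: 101001 XOR 101001 = 000000
Remainder = 00000 (zero — the frame passes the CRC check).

00000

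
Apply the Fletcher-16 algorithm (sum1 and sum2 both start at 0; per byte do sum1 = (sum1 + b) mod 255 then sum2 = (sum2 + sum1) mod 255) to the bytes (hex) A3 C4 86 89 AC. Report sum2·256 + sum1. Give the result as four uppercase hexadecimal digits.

9825

Running sums (mod 255):
  after byte 0 (A3): sum1=163, sum2=163
  after byte 1 (C4): sum1=104, sum2=12
  after byte 2 (86): sum1=238, sum2=250
  after byte 3 (89): sum1=120, sum2=115
  after byte 4 (AC): sum1=37, sum2=152
Checksum = sum2·256 + sum1 = 152·256 + 37 = 38949 = 0x9825.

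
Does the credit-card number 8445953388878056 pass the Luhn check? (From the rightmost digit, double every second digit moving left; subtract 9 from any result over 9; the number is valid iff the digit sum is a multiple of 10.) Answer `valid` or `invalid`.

valid

From the right, keep odd positions and double even positions (subtract 9 from any doubled value over 9):
  doubled (positions 2,4,...): 1 7 7 7 6 9 8 7 → sum 52
  kept (positions 1,3,...): 6 0 7 8 3 5 5 4 → sum 38
Total = 90.
90 mod 10 = 0, so the number is valid.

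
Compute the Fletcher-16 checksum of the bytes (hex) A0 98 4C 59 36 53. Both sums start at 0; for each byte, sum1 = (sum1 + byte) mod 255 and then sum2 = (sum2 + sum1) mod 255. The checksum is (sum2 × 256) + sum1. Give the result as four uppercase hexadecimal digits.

BB68

Running sums (mod 255):
  after byte 0 (A0): sum1=160, sum2=160
  after byte 1 (98): sum1=57, sum2=217
  after byte 2 (4C): sum1=133, sum2=95
  after byte 3 (59): sum1=222, sum2=62
  after byte 4 (36): sum1=21, sum2=83
  after byte 5 (53): sum1=104, sum2=187
Checksum = sum2·256 + sum1 = 187·256 + 104 = 47976 = 0xBB68.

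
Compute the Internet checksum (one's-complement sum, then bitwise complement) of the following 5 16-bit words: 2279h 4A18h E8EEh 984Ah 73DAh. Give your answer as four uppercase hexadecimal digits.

9E5A

One's-complement addition (fold any carry out of bit 15 back into bit 0):
  0x2279 + 0x4A18 = 0x06C91
  0x6C91 + 0xE8EE = 0x1557F → wrap carry → 0x5580
  0x5580 + 0x984A = 0x0EDCA
  0xEDCA + 0x73DA = 0x161A4 → wrap carry → 0x61A5
One's-complement sum = 0x61A5.
Checksum = ~0x61A5 & 0xFFFF = 0x9E5A.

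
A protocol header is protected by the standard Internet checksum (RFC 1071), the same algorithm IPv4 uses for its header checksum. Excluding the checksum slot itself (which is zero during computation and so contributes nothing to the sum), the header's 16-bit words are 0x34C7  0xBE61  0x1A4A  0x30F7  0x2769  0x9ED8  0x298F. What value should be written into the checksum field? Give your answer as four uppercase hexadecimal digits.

One's-complement addition (fold any carry out of bit 15 back into bit 0):
  0x34C7 + 0xBE61 = 0x0F328
  0xF328 + 0x1A4A = 0x10D72 → wrap carry → 0x0D73
  0x0D73 + 0x30F7 = 0x03E6A
  0x3E6A + 0x2769 = 0x065D3
  0x65D3 + 0x9ED8 = 0x104AB → wrap carry → 0x04AC
  0x04AC + 0x298F = 0x02E3B
One's-complement sum = 0x2E3B.
Checksum = ~0x2E3B & 0xFFFF = 0xD1C4.

D1C4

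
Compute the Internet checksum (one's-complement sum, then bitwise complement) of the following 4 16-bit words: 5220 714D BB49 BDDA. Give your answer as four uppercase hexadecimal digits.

One's-complement addition (fold any carry out of bit 15 back into bit 0):
  0x5220 + 0x714D = 0x0C36D
  0xC36D + 0xBB49 = 0x17EB6 → wrap carry → 0x7EB7
  0x7EB7 + 0xBDDA = 0x13C91 → wrap carry → 0x3C92
One's-complement sum = 0x3C92.
Checksum = ~0x3C92 & 0xFFFF = 0xC36D.

C36D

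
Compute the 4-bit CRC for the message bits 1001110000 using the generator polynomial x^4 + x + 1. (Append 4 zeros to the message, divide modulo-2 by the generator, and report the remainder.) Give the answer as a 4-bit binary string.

Append 4 zeros: 10011100000000. Divide by 10011 (XOR where the leading bit is 1):
  pos 0: 10011 XOR 10011 = 00000
  pos 5: 10000 XOR 10011 = 00011
  pos 8: 11000 XOR 10011 = 01011
  pos 9: 10110 XOR 10011 = 00101
Remainder (last 4 bits) = 0101. This is the CRC / FCS.

0101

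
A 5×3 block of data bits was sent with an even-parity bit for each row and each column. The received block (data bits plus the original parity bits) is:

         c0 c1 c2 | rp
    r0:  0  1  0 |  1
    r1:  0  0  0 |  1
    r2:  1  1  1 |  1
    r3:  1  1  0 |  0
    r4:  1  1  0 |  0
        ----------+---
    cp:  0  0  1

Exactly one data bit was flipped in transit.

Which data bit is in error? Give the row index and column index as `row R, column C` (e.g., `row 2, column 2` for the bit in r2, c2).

row 1, column 0

Recompute each row's even parity and compare to rp:
  r0: data parity 1, sent rp 1 → ok
  r1: data parity 0, sent rp 1 → mismatch
  r2: data parity 1, sent rp 1 → ok
  r3: data parity 0, sent rp 0 → ok
  r4: data parity 0, sent rp 0 → ok
Recompute each column's even parity and compare to cp:
  c0: data parity 1, sent cp 0 → mismatch
  c1: data parity 0, sent cp 0 → ok
  c2: data parity 1, sent cp 1 → ok
Exactly one row (r1) and one column (c0) fail → the flipped bit is at their intersection.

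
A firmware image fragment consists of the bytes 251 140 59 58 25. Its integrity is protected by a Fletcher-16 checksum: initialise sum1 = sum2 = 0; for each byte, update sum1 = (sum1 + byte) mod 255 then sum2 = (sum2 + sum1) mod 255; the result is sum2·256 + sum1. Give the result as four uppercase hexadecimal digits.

5D17

Running sums (mod 255):
  after byte 0 (251): sum1=251, sum2=251
  after byte 1 (140): sum1=136, sum2=132
  after byte 2 (59): sum1=195, sum2=72
  after byte 3 (58): sum1=253, sum2=70
  after byte 4 (25): sum1=23, sum2=93
Checksum = sum2·256 + sum1 = 93·256 + 23 = 23831 = 0x5D17.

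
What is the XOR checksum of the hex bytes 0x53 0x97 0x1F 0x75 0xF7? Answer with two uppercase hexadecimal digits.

59

XOR the bytes together:
  start with 0x53
  0x53 ⊕ 0x97 = 0xC4
  0xC4 ⊕ 0x1F = 0xDB
  0xDB ⊕ 0x75 = 0xAE
  0xAE ⊕ 0xF7 = 0x59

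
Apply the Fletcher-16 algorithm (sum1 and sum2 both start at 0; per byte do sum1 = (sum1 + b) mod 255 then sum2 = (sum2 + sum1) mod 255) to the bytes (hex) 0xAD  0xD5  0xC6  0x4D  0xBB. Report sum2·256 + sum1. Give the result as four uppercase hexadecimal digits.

6653

Running sums (mod 255):
  after byte 0 (0xAD): sum1=173, sum2=173
  after byte 1 (0xD5): sum1=131, sum2=49
  after byte 2 (0xC6): sum1=74, sum2=123
  after byte 3 (0x4D): sum1=151, sum2=19
  after byte 4 (0xBB): sum1=83, sum2=102
Checksum = sum2·256 + sum1 = 102·256 + 83 = 26195 = 0x6653.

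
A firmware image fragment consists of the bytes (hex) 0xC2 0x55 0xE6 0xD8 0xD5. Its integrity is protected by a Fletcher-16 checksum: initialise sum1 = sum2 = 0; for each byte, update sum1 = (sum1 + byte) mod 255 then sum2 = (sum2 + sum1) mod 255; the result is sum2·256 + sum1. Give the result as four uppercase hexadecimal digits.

Running sums (mod 255):
  after byte 0 (0xC2): sum1=194, sum2=194
  after byte 1 (0x55): sum1=24, sum2=218
  after byte 2 (0xE6): sum1=254, sum2=217
  after byte 3 (0xD8): sum1=215, sum2=177
  after byte 4 (0xD5): sum1=173, sum2=95
Checksum = sum2·256 + sum1 = 95·256 + 173 = 24493 = 0x5FAD.

5FAD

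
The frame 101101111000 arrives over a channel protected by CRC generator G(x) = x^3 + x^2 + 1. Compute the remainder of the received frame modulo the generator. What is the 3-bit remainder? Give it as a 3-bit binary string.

110

Modulo-2 division of 101101111000 by 1101:
  pos 0: 1011 XOR 1101 = 0110
  pos 1: 1100 XOR 1101 = 0001
  pos 4: 1111 XOR 1101 = 0010
  pos 6: 1010 XOR 1101 = 0111
  pos 7: 1110 XOR 1101 = 0011
Remainder = 110 (nonzero — an error is detected).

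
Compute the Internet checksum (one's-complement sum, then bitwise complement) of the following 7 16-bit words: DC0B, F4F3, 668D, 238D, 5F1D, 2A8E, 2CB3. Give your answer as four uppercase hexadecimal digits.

EE86

One's-complement addition (fold any carry out of bit 15 back into bit 0):
  0xDC0B + 0xF4F3 = 0x1D0FE → wrap carry → 0xD0FF
  0xD0FF + 0x668D = 0x1378C → wrap carry → 0x378D
  0x378D + 0x238D = 0x05B1A
  0x5B1A + 0x5F1D = 0x0BA37
  0xBA37 + 0x2A8E = 0x0E4C5
  0xE4C5 + 0x2CB3 = 0x11178 → wrap carry → 0x1179
One's-complement sum = 0x1179.
Checksum = ~0x1179 & 0xFFFF = 0xEE86.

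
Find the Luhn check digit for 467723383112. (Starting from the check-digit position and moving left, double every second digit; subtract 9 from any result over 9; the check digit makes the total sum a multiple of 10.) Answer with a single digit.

3

Partial digits right→left: 2 1 1 3 8 3 3 2 7 7 6 4
Double every second digit counting from the check-digit position (so the 1st, 3rd, 5th, ... of the partial from the right).
  doubled (with −9 where >9): 4 2 7 6 5 3 → sum 27
  kept as-is: 1 3 3 2 7 4 → sum 20
Total = 27 + 20 = 47.
Check digit = (10 − (47 mod 10)) mod 10 = 3.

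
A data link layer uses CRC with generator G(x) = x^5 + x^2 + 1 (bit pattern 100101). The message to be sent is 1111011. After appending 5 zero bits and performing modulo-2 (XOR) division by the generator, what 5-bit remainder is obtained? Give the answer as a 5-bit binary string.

Append 5 zeros: 111101100000. Divide by 100101 (XOR where the leading bit is 1):
  pos 0: 111101 XOR 100101 = 011000
  pos 1: 110001 XOR 100101 = 010100
  pos 2: 101000 XOR 100101 = 001101
  pos 4: 110100 XOR 100101 = 010001
  pos 5: 100010 XOR 100101 = 000111
Remainder (last 5 bits) = 01110. This is the CRC / FCS.

01110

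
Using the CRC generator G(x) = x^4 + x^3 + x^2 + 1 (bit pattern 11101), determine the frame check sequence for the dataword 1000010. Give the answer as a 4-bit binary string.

Append 4 zeros: 10000100000. Divide by 11101 (XOR where the leading bit is 1):
  pos 0: 10000 XOR 11101 = 01101
  pos 1: 11011 XOR 11101 = 00110
  pos 3: 11000 XOR 11101 = 00101
  pos 5: 10100 XOR 11101 = 01001
  pos 6: 10010 XOR 11101 = 01111
Remainder (last 4 bits) = 1111. This is the CRC / FCS.

1111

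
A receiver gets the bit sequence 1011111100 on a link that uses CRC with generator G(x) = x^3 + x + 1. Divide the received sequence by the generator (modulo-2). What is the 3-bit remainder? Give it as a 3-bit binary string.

110

Modulo-2 division of 1011111100 by 1011:
  pos 0: 1011 XOR 1011 = 0000
  pos 4: 1111 XOR 1011 = 0100
  pos 5: 1000 XOR 1011 = 0011
Remainder = 110 (nonzero — an error is detected).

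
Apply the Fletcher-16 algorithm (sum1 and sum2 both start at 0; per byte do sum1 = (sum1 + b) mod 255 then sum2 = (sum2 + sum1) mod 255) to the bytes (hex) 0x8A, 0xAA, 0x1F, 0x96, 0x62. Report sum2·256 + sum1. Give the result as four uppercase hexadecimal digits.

4C4D

Running sums (mod 255):
  after byte 0 (0x8A): sum1=138, sum2=138
  after byte 1 (0xAA): sum1=53, sum2=191
  after byte 2 (0x1F): sum1=84, sum2=20
  after byte 3 (0x96): sum1=234, sum2=254
  after byte 4 (0x62): sum1=77, sum2=76
Checksum = sum2·256 + sum1 = 76·256 + 77 = 19533 = 0x4C4D.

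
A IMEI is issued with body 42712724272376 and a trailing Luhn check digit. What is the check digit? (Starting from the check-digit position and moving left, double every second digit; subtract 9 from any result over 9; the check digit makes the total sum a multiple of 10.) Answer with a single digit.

1

Partial digits right→left: 6 7 3 2 7 2 4 2 7 2 1 7 2 4
Double every second digit counting from the check-digit position (so the 1st, 3rd, 5th, ... of the partial from the right).
  doubled (with −9 where >9): 3 6 5 8 5 2 4 → sum 33
  kept as-is: 7 2 2 2 2 7 4 → sum 26
Total = 33 + 26 = 59.
Check digit = (10 − (59 mod 10)) mod 10 = 1.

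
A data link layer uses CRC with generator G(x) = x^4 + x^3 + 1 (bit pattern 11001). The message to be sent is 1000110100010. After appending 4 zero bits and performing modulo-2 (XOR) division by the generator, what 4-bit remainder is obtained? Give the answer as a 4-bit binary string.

0010

Append 4 zeros: 10001101000100000. Divide by 11001 (XOR where the leading bit is 1):
  pos 0: 10001 XOR 11001 = 01000
  pos 1: 10001 XOR 11001 = 01000
  pos 2: 10000 XOR 11001 = 01001
  pos 3: 10011 XOR 11001 = 01010
  pos 4: 10100 XOR 11001 = 01101
  pos 5: 11010 XOR 11001 = 00011
  pos 8: 11010 XOR 11001 = 00011
  pos 11: 11000 XOR 11001 = 00001
Remainder (last 4 bits) = 0010. This is the CRC / FCS.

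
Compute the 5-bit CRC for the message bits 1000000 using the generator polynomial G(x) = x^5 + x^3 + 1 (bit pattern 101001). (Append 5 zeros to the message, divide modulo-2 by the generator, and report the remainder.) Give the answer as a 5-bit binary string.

Append 5 zeros: 100000000000. Divide by 101001 (XOR where the leading bit is 1):
  pos 0: 100000 XOR 101001 = 001001
  pos 2: 100100 XOR 101001 = 001101
  pos 4: 110100 XOR 101001 = 011101
  pos 5: 111010 XOR 101001 = 010011
  pos 6: 100110 XOR 101001 = 001111
Remainder (last 5 bits) = 01111. This is the CRC / FCS.

01111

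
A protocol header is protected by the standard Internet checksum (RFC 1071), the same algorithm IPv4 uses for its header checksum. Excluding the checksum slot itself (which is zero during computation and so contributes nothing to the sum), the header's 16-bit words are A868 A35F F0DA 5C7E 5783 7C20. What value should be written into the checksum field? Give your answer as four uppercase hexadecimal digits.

One's-complement addition (fold any carry out of bit 15 back into bit 0):
  0xA868 + 0xA35F = 0x14BC7 → wrap carry → 0x4BC8
  0x4BC8 + 0xF0DA = 0x13CA2 → wrap carry → 0x3CA3
  0x3CA3 + 0x5C7E = 0x09921
  0x9921 + 0x5783 = 0x0F0A4
  0xF0A4 + 0x7C20 = 0x16CC4 → wrap carry → 0x6CC5
One's-complement sum = 0x6CC5.
Checksum = ~0x6CC5 & 0xFFFF = 0x933A.

933A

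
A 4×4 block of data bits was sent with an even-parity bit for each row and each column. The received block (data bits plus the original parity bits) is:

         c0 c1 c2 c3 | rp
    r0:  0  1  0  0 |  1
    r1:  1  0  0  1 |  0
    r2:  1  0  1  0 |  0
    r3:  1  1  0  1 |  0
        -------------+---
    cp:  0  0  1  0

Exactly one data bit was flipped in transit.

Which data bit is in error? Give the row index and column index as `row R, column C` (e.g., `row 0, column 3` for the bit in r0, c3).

Recompute each row's even parity and compare to rp:
  r0: data parity 1, sent rp 1 → ok
  r1: data parity 0, sent rp 0 → ok
  r2: data parity 0, sent rp 0 → ok
  r3: data parity 1, sent rp 0 → mismatch
Recompute each column's even parity and compare to cp:
  c0: data parity 1, sent cp 0 → mismatch
  c1: data parity 0, sent cp 0 → ok
  c2: data parity 1, sent cp 1 → ok
  c3: data parity 0, sent cp 0 → ok
Exactly one row (r3) and one column (c0) fail → the flipped bit is at their intersection.

row 3, column 0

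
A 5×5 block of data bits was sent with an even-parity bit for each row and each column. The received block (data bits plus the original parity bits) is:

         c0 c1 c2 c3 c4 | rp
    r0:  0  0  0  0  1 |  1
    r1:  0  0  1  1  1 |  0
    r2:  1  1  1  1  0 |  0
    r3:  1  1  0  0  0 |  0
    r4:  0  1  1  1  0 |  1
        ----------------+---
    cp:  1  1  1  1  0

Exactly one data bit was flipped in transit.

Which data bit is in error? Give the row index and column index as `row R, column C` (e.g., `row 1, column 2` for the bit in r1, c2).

row 1, column 0

Recompute each row's even parity and compare to rp:
  r0: data parity 1, sent rp 1 → ok
  r1: data parity 1, sent rp 0 → mismatch
  r2: data parity 0, sent rp 0 → ok
  r3: data parity 0, sent rp 0 → ok
  r4: data parity 1, sent rp 1 → ok
Recompute each column's even parity and compare to cp:
  c0: data parity 0, sent cp 1 → mismatch
  c1: data parity 1, sent cp 1 → ok
  c2: data parity 1, sent cp 1 → ok
  c3: data parity 1, sent cp 1 → ok
  c4: data parity 0, sent cp 0 → ok
Exactly one row (r1) and one column (c0) fail → the flipped bit is at their intersection.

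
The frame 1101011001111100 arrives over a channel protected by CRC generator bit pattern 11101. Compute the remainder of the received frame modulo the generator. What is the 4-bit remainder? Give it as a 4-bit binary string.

0000

Modulo-2 division of 1101011001111100 by 11101:
  pos 0: 11010 XOR 11101 = 00111
  pos 2: 11111 XOR 11101 = 00010
  pos 5: 10001 XOR 11101 = 01100
  pos 6: 11001 XOR 11101 = 00100
  pos 8: 10011 XOR 11101 = 01110
  pos 9: 11101 XOR 11101 = 00000
Remainder = 0000 (zero — the frame passes the CRC check).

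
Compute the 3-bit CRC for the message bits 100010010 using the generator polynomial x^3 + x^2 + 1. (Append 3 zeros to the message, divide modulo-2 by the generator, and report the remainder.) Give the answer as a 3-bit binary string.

Append 3 zeros: 100010010000. Divide by 1101 (XOR where the leading bit is 1):
  pos 0: 1000 XOR 1101 = 0101
  pos 1: 1011 XOR 1101 = 0110
  pos 2: 1100 XOR 1101 = 0001
  pos 5: 1010 XOR 1101 = 0111
  pos 6: 1110 XOR 1101 = 0011
  pos 8: 1100 XOR 1101 = 0001
Remainder (last 3 bits) = 001. This is the CRC / FCS.

001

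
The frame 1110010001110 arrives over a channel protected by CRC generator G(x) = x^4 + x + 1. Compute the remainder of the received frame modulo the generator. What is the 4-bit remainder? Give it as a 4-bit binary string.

0011

Modulo-2 division of 1110010001110 by 10011:
  pos 0: 11100 XOR 10011 = 01111
  pos 1: 11111 XOR 10011 = 01100
  pos 2: 11000 XOR 10011 = 01011
  pos 3: 10110 XOR 10011 = 00101
  pos 5: 10101 XOR 10011 = 00110
  pos 7: 11011 XOR 10011 = 01000
  pos 8: 10000 XOR 10011 = 00011
Remainder = 0011 (nonzero — an error is detected).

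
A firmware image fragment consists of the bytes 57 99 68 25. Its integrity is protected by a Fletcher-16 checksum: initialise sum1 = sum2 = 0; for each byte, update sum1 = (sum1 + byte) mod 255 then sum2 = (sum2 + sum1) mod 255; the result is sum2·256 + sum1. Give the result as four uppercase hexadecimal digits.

B0F9

Running sums (mod 255):
  after byte 0 (57): sum1=57, sum2=57
  after byte 1 (99): sum1=156, sum2=213
  after byte 2 (68): sum1=224, sum2=182
  after byte 3 (25): sum1=249, sum2=176
Checksum = sum2·256 + sum1 = 176·256 + 249 = 45305 = 0xB0F9.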